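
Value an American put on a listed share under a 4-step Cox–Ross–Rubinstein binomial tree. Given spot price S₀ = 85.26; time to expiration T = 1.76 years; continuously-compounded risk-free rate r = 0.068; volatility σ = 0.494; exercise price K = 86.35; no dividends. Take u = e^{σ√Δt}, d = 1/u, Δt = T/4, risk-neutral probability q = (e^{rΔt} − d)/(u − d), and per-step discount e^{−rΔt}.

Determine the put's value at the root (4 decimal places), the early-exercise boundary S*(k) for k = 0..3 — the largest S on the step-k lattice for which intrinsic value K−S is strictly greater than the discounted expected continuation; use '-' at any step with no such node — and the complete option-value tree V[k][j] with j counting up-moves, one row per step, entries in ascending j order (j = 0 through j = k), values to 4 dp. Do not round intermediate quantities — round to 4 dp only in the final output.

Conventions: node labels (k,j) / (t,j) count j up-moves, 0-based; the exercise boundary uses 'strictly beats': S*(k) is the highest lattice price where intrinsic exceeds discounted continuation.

price = 17.6208
boundary = - - 44.2715 61.4377
tree:
17.6208
27.8274 6.9987
42.0785 13.2068 0.2946
54.4483 24.9123 0.5667 0.0000
63.3619 42.0785 1.0900 0.0000 0.0000

Δt=0.44000, u=1.38775, d=0.72059, q=0.46433, disc=e^(-rΔt)=0.97052
k=4 terminal: V=max(K-S,0) → 63.3619 42.0785 1.0900 0.0000 0.0000
k=3: j=0 S=31.9017 intr=54.4483 cont=51.9030 V=54.4483[EX]; j=1 S=61.4377 intr=24.9123 cont=22.3670 V=24.9123[EX]; j=2 S=118.3194 intr=0.0000 cont=0.5667 V=0.5667[hold]; j=3 S=227.8649 intr=0.0000 cont=0.0000 V=0.0000[hold]  S*(3)=61.4377
k=2: j=0 S=44.2715 intr=42.0785 cont=39.5332 V=42.0785[EX]; j=1 S=85.2600 intr=1.0900 cont=13.2068 V=13.2068[hold]; j=2 S=164.1976 intr=0.0000 cont=0.2946 V=0.2946[hold]  S*(2)=44.2715
k=1: j=0 S=61.4377 intr=24.9123 cont=27.8274 V=27.8274[hold]; j=1 S=118.3194 intr=0.0000 cont=6.9987 V=6.9987[hold]  S*(1)=-
k=0: j=0 S=85.2600 intr=1.0900 cont=17.6208 V=17.6208[hold]  S*(0)=-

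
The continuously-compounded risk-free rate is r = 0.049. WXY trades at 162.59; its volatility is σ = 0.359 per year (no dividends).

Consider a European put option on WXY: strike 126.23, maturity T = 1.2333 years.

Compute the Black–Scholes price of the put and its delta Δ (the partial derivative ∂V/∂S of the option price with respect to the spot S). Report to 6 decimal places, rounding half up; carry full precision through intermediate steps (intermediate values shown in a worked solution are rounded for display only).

σ√T = 0.359·√1.2333 = 0.398684
d₁ = (ln(S/K) + (r+σ²/2)T) / (σ√T) = (ln(162.59/126.23) + (0.049+0.359²/2)·1.2333) / 0.398684 = (0.253126 + 0.139906) / 0.398684 = 0.985824
d₂ = d₁ − σ√T = 0.985824 − 0.398684 = 0.587140
e^{−rT} = 0.941358
N(−d₁) = 0.162110,  N(−d₂) = 0.278555
Put price V = K·e^{−rT}·N(−d₂) − S·N(−d₁) = 33.100015 − 26.357427 = 6.742588
Δ = −N(−d₁) = -0.162110

price = 6.742588
Δ = -0.162110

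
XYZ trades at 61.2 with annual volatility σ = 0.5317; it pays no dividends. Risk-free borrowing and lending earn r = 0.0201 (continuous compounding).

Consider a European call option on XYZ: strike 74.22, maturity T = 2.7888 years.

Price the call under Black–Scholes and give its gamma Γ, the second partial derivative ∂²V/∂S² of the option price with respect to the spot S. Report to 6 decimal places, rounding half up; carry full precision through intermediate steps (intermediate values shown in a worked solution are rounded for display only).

σ√T = 0.5317·√2.7888 = 0.887923
d₁ = (ln(S/K) + (r+σ²/2)T) / (σ√T) = (ln(61.2/74.22) + (0.0201+0.5317²/2)·2.7888) / 0.887923 = (-0.192886 + 0.450259) / 0.887923 = 0.289859
d₂ = d₁ − σ√T = 0.289859 − 0.887923 = -0.598065
e^{−rT} = 0.945487
N(d₁) = 0.614038,  N(d₂) = 0.274898
Call price V = S·N(d₁) − K·e^{−rT}·N(d₂) = 37.579112 − 19.290741 = 18.288371
φ(d₁) = (1/√(2π))·e^{−d₁²/2} = 0.382530
Γ = φ(d₁) / (S·σ·√T) = 0.007039

price = 18.288371
Γ = 0.007039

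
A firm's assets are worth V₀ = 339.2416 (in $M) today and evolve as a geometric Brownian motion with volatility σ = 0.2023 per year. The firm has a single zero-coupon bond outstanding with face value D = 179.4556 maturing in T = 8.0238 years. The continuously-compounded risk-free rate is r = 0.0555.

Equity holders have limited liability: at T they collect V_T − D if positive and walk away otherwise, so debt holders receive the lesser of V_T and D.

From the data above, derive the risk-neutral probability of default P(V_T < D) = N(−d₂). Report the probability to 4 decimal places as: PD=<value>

PD=0.0546

With assets at 339.2416 and a single debt payment of 179.4556 at 8.0238 years:
d₁ = [ln(V₀/D) + (r + σ²/2)T] / (σ√T)
   = [ln(339.2416/179.4556) + (0.0555 + 0.5·0.2023²)·8.0238] / (0.2023·√8.0238)
   = [0.636785 + 0.609509] / 0.573041 = 2.174876
d₂ = d₁ − σ√T = 2.174876 − 0.573041 = 1.601835
risk-neutral PD = N(−d₂) = N(-1.601835) = 0.054596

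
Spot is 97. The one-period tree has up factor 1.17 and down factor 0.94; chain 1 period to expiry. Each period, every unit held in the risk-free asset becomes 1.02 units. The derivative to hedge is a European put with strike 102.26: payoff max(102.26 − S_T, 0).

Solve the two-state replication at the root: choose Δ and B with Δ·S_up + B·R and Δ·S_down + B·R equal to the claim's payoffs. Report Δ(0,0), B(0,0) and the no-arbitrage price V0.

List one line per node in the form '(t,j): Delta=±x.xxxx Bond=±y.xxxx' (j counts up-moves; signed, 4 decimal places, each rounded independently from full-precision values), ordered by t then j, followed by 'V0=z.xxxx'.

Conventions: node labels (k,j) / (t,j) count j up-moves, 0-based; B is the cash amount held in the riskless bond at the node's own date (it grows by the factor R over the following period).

(0,0): Delta=-0.4966 Bond=55.2583
V0=7.0844

Under the risk-neutral measure, an up-move has probability p* = (R−d)/(u−d) = 0.3478 and values discount at R = 1.02.
At maturity the claim pays: V(1,0)=11.0800, V(1,1)=0.0000
(0,0): S=97.0000. Δ = (V_up−V_dn)/(S_up−S_dn) = (0.0000−11.0800)/(113.4900−91.1800) = -0.4966. V = [p*·0.0000 + (1−p*)·11.0800]/1.02 = 7.0844. B = V − Δ·S = 55.2583.
As a check, the time-0 holding Δ(0,0)·S0 + B(0,0) comes to 7.0844 — exactly V0.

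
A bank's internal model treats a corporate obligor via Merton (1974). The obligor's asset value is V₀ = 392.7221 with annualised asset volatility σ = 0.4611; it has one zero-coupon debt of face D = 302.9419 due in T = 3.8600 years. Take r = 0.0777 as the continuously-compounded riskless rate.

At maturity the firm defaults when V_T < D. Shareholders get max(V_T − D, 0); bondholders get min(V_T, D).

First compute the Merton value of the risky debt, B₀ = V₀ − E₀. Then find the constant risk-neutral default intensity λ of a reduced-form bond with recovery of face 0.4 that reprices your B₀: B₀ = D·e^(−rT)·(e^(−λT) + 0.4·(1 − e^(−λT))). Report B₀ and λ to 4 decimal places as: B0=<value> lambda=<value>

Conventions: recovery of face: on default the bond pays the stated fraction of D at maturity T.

With assets at 392.7221 and a single debt payment of 302.9419 at 3.8600 years:
d₁ = [ln(V₀/D) + (r + σ²/2)T] / (σ√T)
   = [ln(392.7221/302.9419) + (0.0777 + 0.5·0.4611²)·3.8600] / (0.4611·√3.8600)
   = [0.259561 + 0.710265] / 0.905918 = 1.070546
d₂ = d₁ − σ√T = 1.070546 − 0.905918 = 0.164628
N(d₁) = 0.857813,  N(d₂) = 0.565382,  e^(−rT) = 0.740876
E₀ = V₀·N(d₁) − D·e^(−rT)·N(d₂)
   = 392.7221·0.857813 − 302.9419·0.740876·0.565382 = 209.986581
B₀ = V₀ − E₀ = 392.7221 − 209.986581 = 182.735519
e^(−λT) = (B₀·e^(rT)/D − 0.4)/(1 − 0.4) = (182.7355·1.349754/302.9419 − 0.4)/0.6 = 0.69029257
λ = −ln(0.69029257)/3.8600 = 0.096021

B0=182.7355 lambda=0.0960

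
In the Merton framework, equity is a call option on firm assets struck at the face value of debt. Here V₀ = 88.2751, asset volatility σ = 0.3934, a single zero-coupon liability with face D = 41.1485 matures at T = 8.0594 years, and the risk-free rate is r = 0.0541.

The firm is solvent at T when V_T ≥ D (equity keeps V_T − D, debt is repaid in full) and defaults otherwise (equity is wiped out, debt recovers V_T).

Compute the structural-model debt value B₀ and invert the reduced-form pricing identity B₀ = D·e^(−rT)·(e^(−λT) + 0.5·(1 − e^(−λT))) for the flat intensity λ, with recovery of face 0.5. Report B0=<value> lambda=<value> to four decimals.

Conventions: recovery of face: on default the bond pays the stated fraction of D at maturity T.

Equity is a call on the firm's assets struck at D = 41.1485:
d₁ = [ln(V₀/D) + (r + σ²/2)T] / (σ√T)
   = [ln(88.2751/41.1485) + (0.0541 + 0.5·0.3934²)·8.0594] / (0.3934·√8.0594)
   = [0.763271 + 1.059664] / 1.116827 = 1.632245
d₂ = d₁ − σ√T = 1.632245 − 1.116827 = 0.515419
N(d₁) = 0.948686,  N(d₂) = 0.696870,  e^(−rT) = 0.646609
E₀ = V₀·N(d₁) − D·e^(−rT)·N(d₂)
   = 88.2751·0.948686 − 41.1485·0.646609·0.696870 = 65.203752
B₀ = V₀ − E₀ = 88.2751 − 65.203752 = 23.071348
e^(−λT) = (B₀·e^(rT)/D − 0.5)/(1 − 0.5) = (23.0713·1.546530/41.1485 − 0.5)/0.5 = 0.73422854
λ = −ln(0.73422854)/8.0594 = 0.038332

B0=23.0713 lambda=0.0383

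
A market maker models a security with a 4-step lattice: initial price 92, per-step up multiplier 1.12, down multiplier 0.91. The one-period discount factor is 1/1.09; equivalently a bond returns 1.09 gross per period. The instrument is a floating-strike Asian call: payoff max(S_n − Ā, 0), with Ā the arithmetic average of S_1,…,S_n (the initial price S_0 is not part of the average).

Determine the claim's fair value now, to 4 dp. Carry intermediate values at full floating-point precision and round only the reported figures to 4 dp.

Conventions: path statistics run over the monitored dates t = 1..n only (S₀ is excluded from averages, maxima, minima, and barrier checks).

Risk-neutral up-probability p* = (R−d)/(u−d) = (1.09−0.91)/(1.12−0.91) = 0.8571; the claim prices as the p*-weighted sum of path payoffs discounted by R^4.
Enumerate all 2^4 = 16 price paths (U = up ×1.12, D = down ×0.91); each path with k up-moves has probability p*^k·(1−p*)^(4−k).
DDDD: Ā=73.0807, payoff=0.0000, prob=0.000416
UDDD: Ā=89.9454, payoff=0.0000, prob=0.002499
DUDD: Ā=85.1154, payoff=0.0000, prob=0.002499
UUDD: Ā=104.7575, payoff=0.0000, prob=0.014994
DDUD: Ā=80.7201, payoff=0.0000, prob=0.002499
UDUD: Ā=99.3479, payoff=0.0000, prob=0.014994
DUUD: Ā=94.5179, payoff=1.0488, prob=0.014994
UUUD: Ā=116.3297, payoff=1.2909, prob=0.089963
DDDU: Ā=76.7204, payoff=0.9275, prob=0.002499
UDDU: Ā=94.4251, payoff=1.1416, prob=0.014994
DUDU: Ā=89.5951, payoff=5.9716, prob=0.014994
UUDU: Ā=110.2709, payoff=7.3496, prob=0.089963
DDUU: Ā=85.1998, payoff=10.3669, prob=0.014994
UDUU: Ā=104.8613, payoff=12.7592, prob=0.089963
DUUU: Ā=100.0313, payoff=17.5892, prob=0.089963
UUUU: Ā=123.1155, payoff=21.6483, prob=0.539775
Price = Σ prob·payoff / R^4 = 15.472892 / 1.411582 = 10.9614

price = 10.9614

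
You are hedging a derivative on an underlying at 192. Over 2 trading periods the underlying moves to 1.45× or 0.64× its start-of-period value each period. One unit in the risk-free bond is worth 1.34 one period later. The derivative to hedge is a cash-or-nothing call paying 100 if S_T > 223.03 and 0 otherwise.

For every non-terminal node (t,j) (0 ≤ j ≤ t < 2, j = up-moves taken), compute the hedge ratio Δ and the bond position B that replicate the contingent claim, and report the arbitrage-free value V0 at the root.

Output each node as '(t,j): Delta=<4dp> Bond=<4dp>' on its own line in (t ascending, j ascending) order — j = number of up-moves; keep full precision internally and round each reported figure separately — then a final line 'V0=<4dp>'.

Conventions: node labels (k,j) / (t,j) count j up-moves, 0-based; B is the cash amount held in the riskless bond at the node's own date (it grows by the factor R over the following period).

Risk-neutral probability p* = (R−d)/(u−d) = (1.34−0.64)/(1.45−0.64) = 0.8642.
Expiry values: V(2,0)=0.0000, V(2,1)=0.0000, V(2,2)=100.0000
  t=1,j=0: stock 122.8800 → up 178.1760 (V=0.0000), down 78.6432 (V=0.0000). Price 0.0000; hedge Δ=0.0000, bond B=0.0000.
  t=1,j=1: stock 278.4000 → up 403.6800 (V=100.0000), down 178.1760 (V=0.0000). Price 64.4924; hedge Δ=0.4435, bond B=-58.9644.
  t=0,j=0: stock 192.0000 → up 278.4000 (V=64.4924), down 122.8800 (V=0.0000). Price 41.5926; hedge Δ=0.4147, bond B=-38.0276.
Check: Δ(0,0)·S0 + B(0,0) = 41.5926 = V0.

(0,0): Delta=0.4147 Bond=-38.0276
(1,0): Delta=0.0000 Bond=0.0000
(1,1): Delta=0.4435 Bond=-58.9644
V0=41.5926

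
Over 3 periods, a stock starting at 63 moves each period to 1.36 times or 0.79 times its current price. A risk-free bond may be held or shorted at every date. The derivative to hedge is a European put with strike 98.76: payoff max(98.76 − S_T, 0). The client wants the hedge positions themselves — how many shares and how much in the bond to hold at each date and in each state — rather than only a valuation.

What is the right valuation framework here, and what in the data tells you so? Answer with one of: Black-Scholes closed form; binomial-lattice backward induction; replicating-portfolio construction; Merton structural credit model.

framework: replicating-portfolio construction

Key observation: a price alone would not answer the question — the per-node share/bond construction on the spot-63, 1.36/0.79 tree is required, and only the replicating-portfolio method yields it.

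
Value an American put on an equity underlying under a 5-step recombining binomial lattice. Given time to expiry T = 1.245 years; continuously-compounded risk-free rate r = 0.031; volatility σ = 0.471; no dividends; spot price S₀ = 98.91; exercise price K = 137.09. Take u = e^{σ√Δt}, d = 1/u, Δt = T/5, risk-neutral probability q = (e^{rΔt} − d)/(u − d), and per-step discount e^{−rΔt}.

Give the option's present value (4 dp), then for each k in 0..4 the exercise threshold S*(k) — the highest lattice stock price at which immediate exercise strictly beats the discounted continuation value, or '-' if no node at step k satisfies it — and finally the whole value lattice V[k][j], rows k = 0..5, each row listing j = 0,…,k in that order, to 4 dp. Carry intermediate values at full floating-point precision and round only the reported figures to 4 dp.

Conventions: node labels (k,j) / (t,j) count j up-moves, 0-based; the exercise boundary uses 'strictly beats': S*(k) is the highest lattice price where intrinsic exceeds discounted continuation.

price = 45.4186
boundary = - - 61.8154 78.1931 98.9100
tree:
45.4186
59.7361 29.2334
75.2746 42.3473 14.1995
88.2219 58.8969 23.4670 3.4657
98.4574 75.2746 38.1800 6.4420 0.0000
106.5491 88.2219 58.8969 11.9743 0.0000 0.0000

Δt=0.24900, u=1.26494, d=0.79055, q=0.45785, disc=e^(-rΔt)=0.99231
k=5 terminal: V=max(K-S,0) → 106.5491 88.2219 58.8969 11.9743 0.0000 0.0000
k=4: j=0 S=38.6326 intr=98.4574 cont=97.4033 V=98.4574[EX]; j=1 S=61.8154 intr=75.2746 cont=74.2204 V=75.2746[EX]; j=2 S=98.9100 intr=38.1800 cont=37.1259 V=38.1800[EX]; j=3 S=158.2645 intr=0.0000 cont=6.4420 V=6.4420[hold]; j=4 S=253.2367 intr=0.0000 cont=0.0000 V=0.0000[hold]  S*(4)=98.9100
k=3: j=0 S=48.8681 intr=88.2219 cont=87.1678 V=88.2219[EX]; j=1 S=78.1931 intr=58.8969 cont=57.8427 V=58.8969[EX]; j=2 S=125.1157 intr=11.9743 cont=23.4670 V=23.4670[hold]; j=3 S=200.1958 intr=0.0000 cont=3.4657 V=3.4657[hold]  S*(3)=78.1931
k=2: j=0 S=61.8154 intr=75.2746 cont=74.2204 V=75.2746[EX]; j=1 S=98.9100 intr=38.1800 cont=42.3473 V=42.3473[hold]; j=2 S=158.2645 intr=0.0000 cont=14.1995 V=14.1995[hold]  S*(2)=61.8154
k=1: j=0 S=78.1931 intr=58.8969 cont=59.7361 V=59.7361[hold]; j=1 S=125.1157 intr=11.9743 cont=29.2334 V=29.2334[hold]  S*(1)=-
k=0: j=0 S=98.9100 intr=38.1800 cont=45.4186 V=45.4186[hold]  S*(0)=-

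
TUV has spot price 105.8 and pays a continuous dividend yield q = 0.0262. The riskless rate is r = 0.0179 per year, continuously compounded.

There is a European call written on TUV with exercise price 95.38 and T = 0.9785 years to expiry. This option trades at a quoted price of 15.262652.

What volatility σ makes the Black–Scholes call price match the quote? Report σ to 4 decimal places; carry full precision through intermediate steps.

sigma = 0.2547

At σ = 0.2547 the Black–Scholes value reproduces the quote:
σ√T = 0.2547·√0.9785 = 0.251947
d₁ = (ln(S/K) + (r−q+σ²/2)T) / (σ√T) = (ln(105.8/95.38) + (0.0179−0.0262+0.2547²/2)·0.9785) / 0.251947 = (0.103682 + 0.023617) / 0.251947 = 0.505260
d₂ = d₁ − σ√T = 0.505260 − 0.251947 = 0.253313
e^{−rT} = 0.982637
e^{−qT} = 0.974689
N(d₁) = 0.693312,  N(d₂) = 0.599987
V = S·e^{−qT}·N(d₁) − K·e^{−rT}·N(d₂) = 71.495775 − 56.233123 = 15.262652 (the observed quote) — the price is monotone increasing in volatility, hence this σ is the only solution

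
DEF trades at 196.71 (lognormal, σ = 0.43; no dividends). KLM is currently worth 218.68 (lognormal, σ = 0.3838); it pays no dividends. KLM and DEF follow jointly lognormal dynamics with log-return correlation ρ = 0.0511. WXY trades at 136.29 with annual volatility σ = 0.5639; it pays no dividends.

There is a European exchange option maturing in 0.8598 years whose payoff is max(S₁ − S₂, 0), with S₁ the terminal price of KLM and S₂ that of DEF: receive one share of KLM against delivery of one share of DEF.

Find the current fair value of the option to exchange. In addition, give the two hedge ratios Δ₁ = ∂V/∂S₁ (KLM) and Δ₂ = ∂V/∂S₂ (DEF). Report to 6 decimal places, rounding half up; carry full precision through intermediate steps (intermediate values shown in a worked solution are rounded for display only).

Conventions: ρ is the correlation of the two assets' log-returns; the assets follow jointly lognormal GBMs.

σ_eff = √(σ₁² + σ₂² − 2ρσ₁σ₂) = √(0.3838² + 0.43² − 2·0.0511·0.3838·0.43) = 0.561548
d₁ = (ln(S₁/S₂) + (q₂ − q₁ + σ_eff²/2)T) / (σ_eff√T) = (ln(218.68/196.71) + (0.0 − 0.0 + 0.157668)·0.8598) / 0.520697 = 0.463689
d₂ = d₁ − σ_eff√T = 0.463689 − 0.520697 = -0.057008
N(d₁) = 0.678565,  N(d₂) = 0.477269
V = S₁·e^{−q₁T}·N(d₁) − S₂·e^{−q₂T}·N(d₂) = 148.388553 − 93.883651 = 54.504902
Key observation: r never enters — measured in units of DEF, the claim is a call on S₁/S₂ struck at 1, so only the dividend yields and σ_eff matter.
Δ₁ = e^{−q₁T}·N(d₁) = 0.678565;  Δ₂ = −e^{−q₂T}·N(d₂) = -0.477269

exchange price = 54.504902
Δ1 = 0.678565
Δ2 = -0.477269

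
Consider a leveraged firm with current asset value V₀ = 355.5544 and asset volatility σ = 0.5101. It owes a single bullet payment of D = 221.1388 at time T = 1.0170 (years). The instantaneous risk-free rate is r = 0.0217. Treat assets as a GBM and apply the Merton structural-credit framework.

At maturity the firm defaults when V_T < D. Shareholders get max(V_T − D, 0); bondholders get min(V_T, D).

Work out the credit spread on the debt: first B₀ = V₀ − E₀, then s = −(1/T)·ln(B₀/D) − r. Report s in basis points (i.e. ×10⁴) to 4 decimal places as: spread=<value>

spread=581.1552

Work the structural quantities from V₀ = 355.5544 against face 221.1388:
d₁ = [ln(V₀/D) + (r + σ²/2)T] / (σ√T)
   = [ln(355.5544/221.1388) + (0.0217 + 0.5·0.5101²)·1.0170] / (0.5101·√1.0170)
   = [0.474888 + 0.154382] / 0.514418 = 1.223266
d₂ = d₁ − σ√T = 1.223266 − 0.514418 = 0.708848
N(d₁) = 0.889385,  N(d₂) = 0.760791,  e^(−rT) = 0.978173
E₀ = V₀·N(d₁) − D·e^(−rT)·N(d₂)
   = 355.5544·0.889385 − 221.1388·0.978173·0.760791 = 151.656745
B₀ = V₀ − E₀ = 355.5544 − 151.656745 = 203.897655
spread = −(1/T)·ln(B₀/D) − r = −(1/1.0170)·ln(203.897655/221.1388) − 0.0217 = 0.05811552
in basis points: 0.05811552 × 10⁴ = 581.1552 bp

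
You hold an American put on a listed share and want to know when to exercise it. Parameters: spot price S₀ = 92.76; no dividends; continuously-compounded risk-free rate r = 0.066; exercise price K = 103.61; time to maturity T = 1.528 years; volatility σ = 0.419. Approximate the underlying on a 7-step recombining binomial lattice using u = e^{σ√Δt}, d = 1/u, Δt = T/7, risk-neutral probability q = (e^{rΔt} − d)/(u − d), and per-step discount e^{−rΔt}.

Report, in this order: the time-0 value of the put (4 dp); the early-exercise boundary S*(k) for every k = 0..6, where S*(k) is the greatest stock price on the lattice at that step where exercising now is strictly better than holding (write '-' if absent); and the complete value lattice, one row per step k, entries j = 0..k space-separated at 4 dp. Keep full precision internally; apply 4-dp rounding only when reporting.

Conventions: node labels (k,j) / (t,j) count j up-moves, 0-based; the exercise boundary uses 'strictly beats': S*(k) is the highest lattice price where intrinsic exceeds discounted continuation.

price = 21.3152
boundary = - - 62.7083 51.5593 62.7083 76.2681 62.7083
tree:
21.3152
30.0473 12.7891
40.9017 19.5543 6.0726
52.0507 28.8893 10.3434 1.7731
61.2175 40.9017 17.1472 3.5137 0.0000
68.7546 52.0507 27.3419 6.9628 0.0000 0.0000
74.9516 61.2175 40.9017 13.7977 0.0000 0.0000 0.0000
80.0468 68.7546 52.0507 27.3419 0.0000 0.0000 0.0000 0.0000

params: Δt=0.21829 u=1.21624 d=0.82221 q=0.48804 e^(-rΔt)=0.98570
t_7 payoffs: 80.0468 68.7546 52.0507 27.3419 0.0000 0.0000 0.0000 0.0000
t_6: node(6,0) S=28.6584 payoff=74.9516 vs cont=73.4696 → 74.9516 [stop]  node(6,1) S=42.3925 payoff=61.2175 vs cont=59.7355 → 61.2175 [stop]  node(6,2) S=62.7083 payoff=40.9017 vs cont=39.4198 → 40.9017 [stop]  node(6,3) S=92.7600 payoff=10.8500 vs cont=13.7977 → 13.7977 [wait]  node(6,4) S=137.2135 payoff=0.0000 vs cont=0.0000 → 0.0000 [wait]  node(6,5) S=202.9705 payoff=0.0000 vs cont=0.0000 → 0.0000 [wait]  node(6,6) S=300.2402 payoff=0.0000 vs cont=0.0000 → 0.0000 [wait]  ⇒ S*(6)=62.7083
t_5: node(5,0) S=34.8554 payoff=68.7546 vs cont=67.2726 → 68.7546 [stop]  node(5,1) S=51.5593 payoff=52.0507 vs cont=50.5687 → 52.0507 [stop]  node(5,2) S=76.2681 payoff=27.3419 vs cont=27.2780 → 27.3419 [stop]  node(5,3) S=112.8181 payoff=0.0000 vs cont=6.9628 → 6.9628 [wait]  node(5,4) S=166.8840 payoff=0.0000 vs cont=0.0000 → 0.0000 [wait]  node(5,5) S=246.8601 payoff=0.0000 vs cont=0.0000 → 0.0000 [wait]  ⇒ S*(5)=76.2681
t_4: node(4,0) S=42.3925 payoff=61.2175 vs cont=59.7355 → 61.2175 [stop]  node(4,1) S=62.7083 payoff=40.9017 vs cont=39.4198 → 40.9017 [stop]  node(4,2) S=92.7600 payoff=10.8500 vs cont=17.1472 → 17.1472 [wait]  node(4,3) S=137.2135 payoff=0.0000 vs cont=3.5137 → 3.5137 [wait]  node(4,4) S=202.9705 payoff=0.0000 vs cont=0.0000 → 0.0000 [wait]  ⇒ S*(4)=62.7083
t_3: node(3,0) S=51.5593 payoff=52.0507 vs cont=50.5687 → 52.0507 [stop]  node(3,1) S=76.2681 payoff=27.3419 vs cont=28.8893 → 28.8893 [wait]  node(3,2) S=112.8181 payoff=0.0000 vs cont=10.3434 → 10.3434 [wait]  node(3,3) S=166.8840 payoff=0.0000 vs cont=1.7731 → 1.7731 [wait]  ⇒ S*(3)=51.5593
t_2: node(2,0) S=62.7083 payoff=40.9017 vs cont=40.1641 → 40.9017 [stop]  node(2,1) S=92.7600 payoff=10.8500 vs cont=19.5543 → 19.5543 [wait]  node(2,2) S=137.2135 payoff=0.0000 vs cont=6.0726 → 6.0726 [wait]  ⇒ S*(2)=62.7083
t_1: node(1,0) S=76.2681 payoff=27.3419 vs cont=30.0473 → 30.0473 [wait]  node(1,1) S=112.8181 payoff=0.0000 vs cont=12.7891 → 12.7891 [wait]  ⇒ S*(1)=-
t_0: node(0,0) S=92.7600 payoff=10.8500 vs cont=21.3152 → 21.3152 [wait]  ⇒ S*(0)=-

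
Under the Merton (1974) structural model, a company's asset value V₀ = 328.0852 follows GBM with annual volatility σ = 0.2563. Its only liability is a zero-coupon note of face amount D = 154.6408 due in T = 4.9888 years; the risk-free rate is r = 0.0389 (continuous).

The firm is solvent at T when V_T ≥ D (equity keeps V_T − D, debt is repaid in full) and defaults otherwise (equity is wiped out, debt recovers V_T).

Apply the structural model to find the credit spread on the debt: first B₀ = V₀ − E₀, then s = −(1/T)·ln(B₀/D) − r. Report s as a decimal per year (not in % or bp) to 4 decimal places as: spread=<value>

spread=0.0037

Work the structural quantities from V₀ = 328.0852 against face 154.6408:
d₁ = [ln(V₀/D) + (r + σ²/2)T] / (σ√T)
   = [ln(328.0852/154.6408) + (0.0389 + 0.5·0.2563²)·4.9888] / (0.2563·√4.9888)
   = [0.752168 + 0.357921] / 0.572462 = 1.939149
d₂ = d₁ − σ√T = 1.939149 − 0.572462 = 1.366687
N(d₁) = 0.973758,  N(d₂) = 0.914138,  e^(−rT) = 0.823605
E₀ = V₀·N(d₁) − D·e^(−rT)·N(d₂)
   = 328.0852·0.973758 − 154.6408·0.823605·0.914138 = 203.048394
B₀ = V₀ − E₀ = 328.0852 − 203.048394 = 125.036806
spread = −(1/T)·ln(B₀/D) − r = −(1/4.9888)·ln(125.036806/154.6408) − 0.0389 = 0.00369479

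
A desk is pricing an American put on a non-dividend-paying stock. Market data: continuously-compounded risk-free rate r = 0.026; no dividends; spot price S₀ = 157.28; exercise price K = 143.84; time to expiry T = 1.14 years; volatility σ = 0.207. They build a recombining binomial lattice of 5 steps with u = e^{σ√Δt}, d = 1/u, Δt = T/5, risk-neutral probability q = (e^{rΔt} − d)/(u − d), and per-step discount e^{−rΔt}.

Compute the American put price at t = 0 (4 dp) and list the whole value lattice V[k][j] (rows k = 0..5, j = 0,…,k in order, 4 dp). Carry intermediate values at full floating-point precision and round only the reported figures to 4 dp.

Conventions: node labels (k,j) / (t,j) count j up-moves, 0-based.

price = 6.0930
tree:
6.0930
10.3470 2.0005
17.0547 3.9027 0.1620
26.9183 7.6001 0.3294 0.0000
37.9222 14.7712 0.6698 0.0000 0.0000
47.8905 26.9183 1.3622 0.0000 0.0000 0.0000

params: Δt=0.22800 u=1.10389 d=0.90589 q=0.50534 e^(-rΔt)=0.99409
t_5 payoffs: 47.8905 26.9183 1.3622 0.0000 0.0000 0.0000
k=4: node(4,0) S=105.9178 payoff=37.9222 vs cont=37.0721 → 37.9222 [stop]  node(4,1) S=129.0688 payoff=14.7712 vs cont=13.9211 → 14.7712 [stop]  node(4,2) S=157.2800 payoff=0.0000 vs cont=0.6698 → 0.6698 [wait]  node(4,3) S=191.6575 payoff=0.0000 vs cont=0.0000 → 0.0000 [wait]  node(4,4) S=233.5491 payoff=0.0000 vs cont=0.0000 → 0.0000 [wait]
k=3: node(3,0) S=116.9217 payoff=26.9183 vs cont=26.0682 → 26.9183 [stop]  node(3,1) S=142.4778 payoff=1.3622 vs cont=7.6001 → 7.6001 [wait]  node(3,2) S=173.6200 payoff=0.0000 vs cont=0.3294 → 0.3294 [wait]  node(3,3) S=211.5690 payoff=0.0000 vs cont=0.0000 → 0.0000 [wait]
k=2: node(2,0) S=129.0688 payoff=14.7712 vs cont=17.0547 → 17.0547 [wait]  node(2,1) S=157.2800 payoff=0.0000 vs cont=3.9027 → 3.9027 [wait]  node(2,2) S=191.6575 payoff=0.0000 vs cont=0.1620 → 0.1620 [wait]
k=1: node(1,0) S=142.4778 payoff=1.3622 vs cont=10.3470 → 10.3470 [wait]  node(1,1) S=173.6200 payoff=0.0000 vs cont=2.0005 → 2.0005 [wait]
k=0: node(0,0) S=157.2800 payoff=0.0000 vs cont=6.0930 → 6.0930 [wait]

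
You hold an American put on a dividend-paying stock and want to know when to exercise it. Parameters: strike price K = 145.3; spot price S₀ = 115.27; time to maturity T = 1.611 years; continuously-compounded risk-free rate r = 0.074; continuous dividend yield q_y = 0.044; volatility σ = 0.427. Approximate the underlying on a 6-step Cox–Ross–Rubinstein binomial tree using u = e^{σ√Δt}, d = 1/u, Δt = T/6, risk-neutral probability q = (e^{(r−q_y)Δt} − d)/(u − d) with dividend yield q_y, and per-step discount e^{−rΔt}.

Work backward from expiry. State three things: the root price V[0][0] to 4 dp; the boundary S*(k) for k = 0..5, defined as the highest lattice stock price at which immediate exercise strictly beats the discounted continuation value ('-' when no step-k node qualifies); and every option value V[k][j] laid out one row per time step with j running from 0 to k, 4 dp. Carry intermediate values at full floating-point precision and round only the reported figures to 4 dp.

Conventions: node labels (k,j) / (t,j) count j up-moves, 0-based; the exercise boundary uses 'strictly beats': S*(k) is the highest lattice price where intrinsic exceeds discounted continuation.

params: Δt=0.26850 u=1.24765 d=0.80151 q=0.46304 e^(-rΔt)=0.98033
t_6 payoffs: 114.7390 97.7281 71.2485 30.0300 0.0000 0.0000 0.0000
t_5: node(5,0) S=38.1294 payoff=107.1706 vs cont=104.7600 → 107.1706 [stop]  node(5,1) S=59.3529 payoff=85.9471 vs cont=83.7857 → 85.9471 [stop]  node(5,2) S=92.3900 payoff=52.9100 vs cont=51.1366 → 52.9100 [stop]  node(5,3) S=143.8161 payoff=1.4839 vs cont=15.8077 → 15.8077 [wait]  node(5,4) S=223.8671 payoff=0.0000 vs cont=0.0000 → 0.0000 [wait]  node(5,5) S=348.4762 payoff=0.0000 vs cont=0.0000 → 0.0000 [wait]  ⇒ S*(5)=92.3900
t_4: node(4,0) S=47.5719 payoff=97.7281 vs cont=95.4283 → 97.7281 [stop]  node(4,1) S=74.0515 payoff=71.2485 vs cont=69.2598 → 71.2485 [stop]  node(4,2) S=115.2700 payoff=30.0300 vs cont=35.0273 → 35.0273 [wait]  node(4,3) S=179.4316 payoff=0.0000 vs cont=8.3212 → 8.3212 [wait]  node(4,4) S=279.3069 payoff=0.0000 vs cont=0.0000 → 0.0000 [wait]  ⇒ S*(4)=74.0515
t_3: node(3,0) S=59.3529 payoff=85.9471 vs cont=83.7857 → 85.9471 [stop]  node(3,1) S=92.3900 payoff=52.9100 vs cont=53.4050 → 53.4050 [wait]  node(3,2) S=143.8161 payoff=1.4839 vs cont=22.2156 → 22.2156 [wait]  node(3,3) S=223.8671 payoff=0.0000 vs cont=4.3803 → 4.3803 [wait]  ⇒ S*(3)=59.3529
t_2: node(2,0) S=74.0515 payoff=71.2485 vs cont=69.4845 → 71.2485 [stop]  node(2,1) S=115.2700 payoff=30.0300 vs cont=38.1966 → 38.1966 [wait]  node(2,2) S=179.4316 payoff=0.0000 vs cont=13.6826 → 13.6826 [wait]  ⇒ S*(2)=74.0515
t_1: node(1,0) S=92.3900 payoff=52.9100 vs cont=54.8437 → 54.8437 [wait]  node(1,1) S=143.8161 payoff=1.4839 vs cont=26.3175 → 26.3175 [wait]  ⇒ S*(1)=-
t_0: node(0,0) S=115.2700 payoff=30.0300 vs cont=40.8159 → 40.8159 [wait]  ⇒ S*(0)=-

price = 40.8159
boundary = - - 74.0515 59.3529 74.0515 92.3900
tree:
40.8159
54.8437 26.3175
71.2485 38.1966 13.6826
85.9471 53.4050 22.2156 4.3803
97.7281 71.2485 35.0273 8.3212 0.0000
107.1706 85.9471 52.9100 15.8077 0.0000 0.0000
114.7390 97.7281 71.2485 30.0300 0.0000 0.0000 0.0000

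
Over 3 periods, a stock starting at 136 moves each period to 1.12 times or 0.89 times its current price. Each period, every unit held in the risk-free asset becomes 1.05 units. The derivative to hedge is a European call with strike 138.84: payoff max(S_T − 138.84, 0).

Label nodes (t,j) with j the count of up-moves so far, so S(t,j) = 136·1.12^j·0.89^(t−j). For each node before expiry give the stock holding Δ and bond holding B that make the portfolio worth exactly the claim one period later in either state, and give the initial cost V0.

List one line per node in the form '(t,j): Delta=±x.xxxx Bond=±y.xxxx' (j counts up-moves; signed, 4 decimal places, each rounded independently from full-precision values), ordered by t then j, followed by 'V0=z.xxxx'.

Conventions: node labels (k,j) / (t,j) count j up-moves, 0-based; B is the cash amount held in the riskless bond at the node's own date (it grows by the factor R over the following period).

(0,0): Delta=0.7101 Bond=-76.4305
(1,0): Delta=0.3092 Bond=-31.7228
(1,1): Delta=0.8495 Bond=-101.4836
(2,0): Delta=0.0000 Bond=0.0000
(2,1): Delta=0.4167 Bond=-47.8815
(2,2): Delta=1.0000 Bond=-132.2286
V0=20.1481

Since d<R<u, set p* = (R−d)/(u−d) = 0.6957; price each node as the discounted p*-expectation of its children.
Terminal payoffs: V(3,0)=0.0000, V(3,1)=0.0000, V(3,2)=12.9926, V(3,3)=52.2302
Node (2,0) S=107.7256: V=(p*·0.0000+(1−p*)·0.0000)/1.05=0.0000; Δ=(0.0000−0.0000)/(120.6527−95.8758)=0.0000; B=V−Δ·S=0.0000
Node (2,1) S=135.5648: V=(p*·12.9926+(1−p*)·0.0000)/1.05=8.6079; Δ=(12.9926−0.0000)/(151.8326−120.6527)=0.4167; B=V−Δ·S=-47.8815
Node (2,2) S=170.5984: V=(p*·52.2302+(1−p*)·12.9926)/1.05=38.3698; Δ=(52.2302−12.9926)/(191.0702−151.8326)=1.0000; B=V−Δ·S=-132.2286
Node (1,0) S=121.0400: V=(p*·8.6079+(1−p*)·0.0000)/1.05=5.7030; Δ=(8.6079−0.0000)/(135.5648−107.7256)=0.3092; B=V−Δ·S=-31.7228
Node (1,1) S=152.3200: V=(p*·38.3698+(1−p*)·8.6079)/1.05=27.9161; Δ=(38.3698−8.6079)/(170.5984−135.5648)=0.8495; B=V−Δ·S=-101.4836
Node (0,0) S=136.0000: V=(p*·27.9161+(1−p*)·5.7030)/1.05=20.1481; Δ=(27.9161−5.7030)/(152.3200−121.0400)=0.7101; B=V−Δ·S=-76.4305
Verification: the root portfolio costs Δ(0,0)·S0 + B(0,0) = 20.1481, matching V0.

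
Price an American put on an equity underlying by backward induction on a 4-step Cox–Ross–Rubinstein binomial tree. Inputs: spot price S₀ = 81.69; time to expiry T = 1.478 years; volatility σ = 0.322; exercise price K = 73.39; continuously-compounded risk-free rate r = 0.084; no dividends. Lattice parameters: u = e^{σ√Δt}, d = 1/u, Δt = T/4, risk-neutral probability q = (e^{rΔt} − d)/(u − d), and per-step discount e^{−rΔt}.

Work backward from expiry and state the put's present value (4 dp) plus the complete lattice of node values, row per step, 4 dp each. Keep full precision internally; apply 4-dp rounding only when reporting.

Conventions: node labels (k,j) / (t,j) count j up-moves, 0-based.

price = 5.5063
tree:
5.5063
10.1851 1.7044
18.1622 3.7507 0.0000
27.9799 8.2535 0.0000 0.0000
36.0524 18.1622 0.0000 0.0000 0.0000

Δt=0.36950  u=1.21620  d=0.82223  q=0.53124  discount=0.96944
step 4 (expiry): payoffs max(K−S,0) = 36.0524 18.1622 0.0000 0.0000 0.0000
k=3: (k=3,j=0): S=45.4101, K−S=27.9799, hold=25.7370 ⇒ V=27.9799 exercise | (k=3,j=1): S=67.1681, K−S=6.2219, hold=8.2535 ⇒ V=8.2535 continue | (k=3,j=2): S=99.3515, K−S=0.0000, hold=0.0000 ⇒ V=0.0000 continue | (k=3,j=3): S=146.9554, K−S=0.0000, hold=0.0000 ⇒ V=0.0000 continue
k=2: (k=2,j=0): S=55.2278, K−S=18.1622, hold=16.9656 ⇒ V=18.1622 exercise | (k=2,j=1): S=81.6900, K−S=0.0000, hold=3.7507 ⇒ V=3.7507 continue | (k=2,j=2): S=120.8315, K−S=0.0000, hold=0.0000 ⇒ V=0.0000 continue
k=1: (k=1,j=0): S=67.1681, K−S=6.2219, hold=10.1851 ⇒ V=10.1851 continue | (k=1,j=1): S=99.3515, K−S=0.0000, hold=1.7044 ⇒ V=1.7044 continue
k=0: (k=0,j=0): S=81.6900, K−S=0.0000, hold=5.5063 ⇒ V=5.5063 continue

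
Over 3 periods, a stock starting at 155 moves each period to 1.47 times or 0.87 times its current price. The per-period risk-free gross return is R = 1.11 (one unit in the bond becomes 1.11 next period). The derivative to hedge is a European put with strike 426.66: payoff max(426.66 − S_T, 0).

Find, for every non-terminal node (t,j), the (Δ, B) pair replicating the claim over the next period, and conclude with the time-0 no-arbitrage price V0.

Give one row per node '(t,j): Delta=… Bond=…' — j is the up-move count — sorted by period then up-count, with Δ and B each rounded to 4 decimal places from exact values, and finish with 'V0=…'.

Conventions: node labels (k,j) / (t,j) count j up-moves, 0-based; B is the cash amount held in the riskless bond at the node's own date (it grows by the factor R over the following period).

Under the risk-neutral measure, an up-move has probability p* = (R−d)/(u−d) = 0.4000 and values discount at R = 1.11.
Expiry values: V(3,0)=324.5920, V(3,1)=254.2003, V(3,2)=135.2626, V(3,3)=0.0000
Node (2,0) S=117.3195: V=(p*·254.2003+(1−p*)·324.5920)/1.11=267.0589; Δ=(254.2003−324.5920)/(172.4597−102.0680)=-1.0000; B=V−Δ·S=384.3784
Node (2,1) S=198.2295: V=(p*·135.2626+(1−p*)·254.2003)/1.11=186.1489; Δ=(135.2626−254.2003)/(291.3974−172.4597)=-1.0000; B=V−Δ·S=384.3784
Node (2,2) S=334.9395: V=(p*·0.0000+(1−p*)·135.2626)/1.11=73.1149; Δ=(0.0000−135.2626)/(492.3611−291.3974)=-0.6731; B=V−Δ·S=298.5527
Node (1,0) S=134.8500: V=(p*·186.1489+(1−p*)·267.0589)/1.11=211.4368; Δ=(186.1489−267.0589)/(198.2295−117.3195)=-1.0000; B=V−Δ·S=346.2868
Node (1,1) S=227.8500: V=(p*·73.1149+(1−p*)·186.1489)/1.11=126.9687; Δ=(73.1149−186.1489)/(334.9395−198.2295)=-0.8268; B=V−Δ·S=315.3586
Node (0,0) S=155.0000: V=(p*·126.9687+(1−p*)·211.4368)/1.11=160.0447; Δ=(126.9687−211.4368)/(227.8500−134.8500)=-0.9083; B=V−Δ·S=300.8248
As a check, the time-0 holding Δ(0,0)·S0 + B(0,0) comes to 160.0447 — exactly V0.

(0,0): Delta=-0.9083 Bond=300.8248
(1,0): Delta=-1.0000 Bond=346.2868
(1,1): Delta=-0.8268 Bond=315.3586
(2,0): Delta=-1.0000 Bond=384.3784
(2,1): Delta=-1.0000 Bond=384.3784
(2,2): Delta=-0.6731 Bond=298.5527
V0=160.0447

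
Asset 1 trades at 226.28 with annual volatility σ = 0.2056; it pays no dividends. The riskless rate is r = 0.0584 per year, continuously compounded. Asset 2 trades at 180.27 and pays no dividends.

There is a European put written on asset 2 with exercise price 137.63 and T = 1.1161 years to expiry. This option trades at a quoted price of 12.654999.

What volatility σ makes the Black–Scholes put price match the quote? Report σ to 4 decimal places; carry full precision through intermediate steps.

sigma = 0.5011

At σ = 0.5011 the Black–Scholes value reproduces the quote:
σ√T = 0.5011·√1.1161 = 0.529390
d₁ = (ln(S/K) + (r+σ²/2)T) / (σ√T) = (ln(180.27/137.63) + (0.0584+0.5011²/2)·1.1161) / 0.529390 = (0.269887 + 0.205307) / 0.529390 = 0.897625
d₂ = d₁ − σ√T = 0.897625 − 0.529390 = 0.368235
e^{−rT} = 0.936899
N(−d₁) = 0.184693,  N(−d₂) = 0.356349
V = K·e^{−rT}·N(−d₂) − S·N(−d₁) = 45.949549 − 33.294551 = 12.654999 (the quoted price), and the Black–Scholes price is strictly increasing in σ, so σ is unique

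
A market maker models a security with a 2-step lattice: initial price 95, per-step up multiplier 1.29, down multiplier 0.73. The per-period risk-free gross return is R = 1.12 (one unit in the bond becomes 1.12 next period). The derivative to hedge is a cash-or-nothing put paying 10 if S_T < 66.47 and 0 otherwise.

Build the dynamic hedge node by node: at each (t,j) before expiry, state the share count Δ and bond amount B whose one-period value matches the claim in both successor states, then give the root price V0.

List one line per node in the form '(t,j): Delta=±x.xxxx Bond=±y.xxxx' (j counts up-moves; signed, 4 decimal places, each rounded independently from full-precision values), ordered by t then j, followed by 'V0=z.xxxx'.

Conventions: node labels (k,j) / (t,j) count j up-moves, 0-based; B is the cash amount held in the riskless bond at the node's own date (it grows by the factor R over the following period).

(0,0): Delta=-0.0509 Bond=5.5748
(1,0): Delta=-0.2575 Bond=20.5676
(1,1): Delta=0.0000 Bond=0.0000
V0=0.7347

Arbitrage-free pricing uses the up-move probability p* = (R−d)/(u−d) = 0.6964, discounting each step at R = 1.12.
At maturity the claim pays: V(2,0)=10.0000, V(2,1)=0.0000, V(2,2)=0.0000
  t=1,j=0: stock 69.3500 → up 89.4615 (V=0.0000), down 50.6255 (V=10.0000). Price 2.7105; hedge Δ=-0.2575, bond B=20.5676.
  t=1,j=1: stock 122.5500 → up 158.0895 (V=0.0000), down 89.4615 (V=0.0000). Price 0.0000; hedge Δ=0.0000, bond B=0.0000.
  t=0,j=0: stock 95.0000 → up 122.5500 (V=0.0000), down 69.3500 (V=2.7105). Price 0.7347; hedge Δ=-0.0509, bond B=5.5748.
Sanity check at the root: Δ(0,0)·S0 + B(0,0) reproduces V0 = 0.7347.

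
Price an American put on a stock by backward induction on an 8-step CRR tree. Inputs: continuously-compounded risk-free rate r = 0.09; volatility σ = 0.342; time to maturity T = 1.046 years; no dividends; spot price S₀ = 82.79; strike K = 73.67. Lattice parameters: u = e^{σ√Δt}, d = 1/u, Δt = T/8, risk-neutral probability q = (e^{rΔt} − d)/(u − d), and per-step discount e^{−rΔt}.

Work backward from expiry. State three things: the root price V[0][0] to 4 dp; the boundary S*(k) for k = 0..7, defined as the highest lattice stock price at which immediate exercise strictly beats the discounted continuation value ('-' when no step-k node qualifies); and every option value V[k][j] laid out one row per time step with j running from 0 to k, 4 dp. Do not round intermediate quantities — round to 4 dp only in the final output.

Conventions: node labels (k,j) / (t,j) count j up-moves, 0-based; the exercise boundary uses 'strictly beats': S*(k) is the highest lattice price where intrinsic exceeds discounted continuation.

price = 4.9287
boundary = - - - - 50.4835 57.1290 50.4835 57.1290
tree:
4.9287
7.6298 2.5166
11.4650 4.2195 0.9824
16.6380 6.8921 1.8179 0.2239
23.1865 10.8978 3.3056 0.4689 0.0000
29.0589 16.5410 5.8724 0.9820 0.0000 0.0000
34.2483 23.1865 10.0983 2.0567 0.0000 0.0000 0.0000
38.8340 29.0589 16.5410 4.3073 0.0000 0.0000 0.0000 0.0000
42.8863 34.2483 23.1865 9.0207 0.0000 0.0000 0.0000 0.0000 0.0000

Δt=0.13075  u=1.13164  d=0.88368  q=0.51686  discount=0.98830
step 8 (expiry): payoffs max(K−S,0) = 42.8863 34.2483 23.1865 9.0207 0.0000 0.0000 0.0000 0.0000 0.0000
step 7: (k=7,j=0): S=34.8360, K−S=38.8340, hold=37.9721 ⇒ V=38.8340 exercise | (k=7,j=1): S=44.6111, K−S=29.0589, hold=28.1971 ⇒ V=29.0589 exercise | (k=7,j=2): S=57.1290, K−S=16.5410, hold=15.6792 ⇒ V=16.5410 exercise | (k=7,j=3): S=73.1595, K−S=0.5105, hold=4.3073 ⇒ V=4.3073 continue | (k=7,j=4): S=93.6882, K−S=0.0000, hold=0.0000 ⇒ V=0.0000 continue | (k=7,j=5): S=119.9773, K−S=0.0000, hold=0.0000 ⇒ V=0.0000 continue | (k=7,j=6): S=153.6431, K−S=0.0000, hold=0.0000 ⇒ V=0.0000 continue | (k=7,j=7): S=196.7556, K−S=0.0000, hold=0.0000 ⇒ V=0.0000 continue  boundary S*=57.1290
step 6: (k=6,j=0): S=39.4217, K−S=34.2483, hold=33.3864 ⇒ V=34.2483 exercise | (k=6,j=1): S=50.4835, K−S=23.1865, hold=22.3246 ⇒ V=23.1865 exercise | (k=6,j=2): S=64.6493, K−S=9.0207, hold=10.0983 ⇒ V=10.0983 continue | (k=6,j=3): S=82.7900, K−S=0.0000, hold=2.0567 ⇒ V=2.0567 continue | (k=6,j=4): S=106.0210, K−S=0.0000, hold=0.0000 ⇒ V=0.0000 continue | (k=6,j=5): S=135.7707, K−S=0.0000, hold=0.0000 ⇒ V=0.0000 continue | (k=6,j=6): S=173.8682, K−S=0.0000, hold=0.0000 ⇒ V=0.0000 continue  boundary S*=50.4835
step 5: (k=5,j=0): S=44.6111, K−S=29.0589, hold=28.1971 ⇒ V=29.0589 exercise | (k=5,j=1): S=57.1290, K−S=16.5410, hold=16.2296 ⇒ V=16.5410 exercise | (k=5,j=2): S=73.1595, K−S=0.5105, hold=5.8724 ⇒ V=5.8724 continue | (k=5,j=3): S=93.6882, K−S=0.0000, hold=0.9820 ⇒ V=0.9820 continue | (k=5,j=4): S=119.9773, K−S=0.0000, hold=0.0000 ⇒ V=0.0000 continue | (k=5,j=5): S=153.6431, K−S=0.0000, hold=0.0000 ⇒ V=0.0000 continue  boundary S*=57.1290
step 4: (k=4,j=0): S=50.4835, K−S=23.1865, hold=22.3246 ⇒ V=23.1865 exercise | (k=4,j=1): S=64.6493, K−S=9.0207, hold=10.8978 ⇒ V=10.8978 continue | (k=4,j=2): S=82.7900, K−S=0.0000, hold=3.3056 ⇒ V=3.3056 continue | (k=4,j=3): S=106.0210, K−S=0.0000, hold=0.4689 ⇒ V=0.4689 continue | (k=4,j=4): S=135.7707, K−S=0.0000, hold=0.0000 ⇒ V=0.0000 continue  boundary S*=50.4835
step 3: (k=3,j=0): S=57.1290, K−S=16.5410, hold=16.6380 ⇒ V=16.6380 continue | (k=3,j=1): S=73.1595, K−S=0.5105, hold=6.8921 ⇒ V=6.8921 continue | (k=3,j=2): S=93.6882, K−S=0.0000, hold=1.8179 ⇒ V=1.8179 continue | (k=3,j=3): S=119.9773, K−S=0.0000, hold=0.2239 ⇒ V=0.2239 continue  boundary S*=-
step 2: (k=2,j=0): S=64.6493, K−S=9.0207, hold=11.4650 ⇒ V=11.4650 continue | (k=2,j=1): S=82.7900, K−S=0.0000, hold=4.2195 ⇒ V=4.2195 continue | (k=2,j=2): S=106.0210, K−S=0.0000, hold=0.9824 ⇒ V=0.9824 continue  boundary S*=-
step 1: (k=1,j=0): S=73.1595, K−S=0.5105, hold=7.6298 ⇒ V=7.6298 continue | (k=1,j=1): S=93.6882, K−S=0.0000, hold=2.5166 ⇒ V=2.5166 continue  boundary S*=-
step 0: (k=0,j=0): S=82.7900, K−S=0.0000, hold=4.9287 ⇒ V=4.9287 continue  boundary S*=-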